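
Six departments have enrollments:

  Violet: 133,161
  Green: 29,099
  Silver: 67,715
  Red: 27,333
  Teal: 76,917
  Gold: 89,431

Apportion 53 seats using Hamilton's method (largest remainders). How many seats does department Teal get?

10

Standard divisor: 423656 ÷ 53 ≈ 7993.509.
Standard quotas: Violet 16.6586, Green 3.6403, Silver 8.4712, Red 3.4194, Teal 9.6224, Gold 11.1880.
Lower quotas: Violet 16, Green 3, Silver 8, Red 3, Teal 9, Gold 11 (sum 50, leaving 3 seats).
Remainders in descending order: Violet 0.6586, Green 0.6403, Teal 0.6224, Silver 0.4712, Red 0.4194, Gold 0.1880.
Largest remainders: Violet, Green, Teal receive the extra seats.
Teal receives 10.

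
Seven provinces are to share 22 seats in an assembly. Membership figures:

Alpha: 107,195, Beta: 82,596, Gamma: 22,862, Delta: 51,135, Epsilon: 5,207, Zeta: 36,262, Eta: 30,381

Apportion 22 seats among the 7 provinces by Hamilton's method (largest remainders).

Alpha: 7, Beta: 6, Gamma: 2, Delta: 3, Epsilon: 0, Zeta: 2, Eta: 2

Total 335638; standard divisor 335638/22 ≈ 15256.273.
Standard quotas: Alpha 7.0263, Beta 5.4139, Gamma 1.4985, Delta 3.3517, Epsilon 0.3413, Zeta 2.3769, Eta 1.9914.
Lower quotas: Alpha 7, Beta 5, Gamma 1, Delta 3, Epsilon 0, Zeta 2, Eta 1 (sum 19, leaving 3 seats).
Remainders in descending order: Eta 0.9914, Gamma 0.4985, Beta 0.4139, Zeta 0.3769, Delta 0.3517, Epsilon 0.3413, Alpha 0.0263.
Largest remainders: Eta, Gamma, Beta receive the extra seats.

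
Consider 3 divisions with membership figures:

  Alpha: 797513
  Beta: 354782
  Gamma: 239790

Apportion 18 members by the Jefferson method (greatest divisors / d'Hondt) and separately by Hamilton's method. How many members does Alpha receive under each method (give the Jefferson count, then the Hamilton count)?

Jefferson: Alpha 11, Beta 4, Gamma 3.
Hamilton: Alpha 10, Beta 5, Gamma 3.
Alpha gets 11 under Jefferson and 10 under Hamilton.

11 and 10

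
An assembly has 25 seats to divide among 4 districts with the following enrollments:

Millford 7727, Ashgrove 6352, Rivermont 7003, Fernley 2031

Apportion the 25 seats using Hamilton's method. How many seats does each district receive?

The standard divisor is 23113/25 ≈ 924.52.
Standard quotas: Millford 8.3579, Ashgrove 6.8706, Rivermont 7.5747, Fernley 2.1968.
Lower quotas: Millford 8, Ashgrove 6, Rivermont 7, Fernley 2 (sum 23, leaving 2 seats).
Remainders in descending order: Ashgrove 0.8706, Rivermont 0.5747, Millford 0.3579, Fernley 0.1968.
The surplus seats go to Ashgrove, Rivermont.

Millford 8, Ashgrove 7, Rivermont 8, Fernley 2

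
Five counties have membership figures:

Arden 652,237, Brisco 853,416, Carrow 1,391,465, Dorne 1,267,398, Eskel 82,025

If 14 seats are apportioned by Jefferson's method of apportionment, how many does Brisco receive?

Standard divisor 4246541/14 ≈ 303324.357; standard quotas: Arden 2.150, Brisco 2.814, Carrow 4.587, Dorne 4.178, Eskel 0.270.
Rounding down gives 2, 2, 4, 4, 0 = 12 seats, so the divisor must be adjusted.
With modified divisor 265900: modified quotas Arden 2.453, Brisco 3.210, Carrow 5.233, Dorne 4.766, Eskel 0.308.
Rounding down: Arden 2, Brisco 3, Carrow 5, Dorne 4, Eskel 0 (total 14).
Brisco receives 3.

3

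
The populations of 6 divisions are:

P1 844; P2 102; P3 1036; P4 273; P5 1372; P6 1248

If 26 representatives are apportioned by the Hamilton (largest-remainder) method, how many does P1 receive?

4

Standard divisor: 4875 ÷ 26 ≈ 187.5.
Standard quotas: P1 4.501, P2 0.544, P3 5.525, P4 1.456, P5 7.317, P6 6.656.
Lower quotas: P1 4, P2 0, P3 5, P4 1, P5 7, P6 6 (sum 23, leaving 3 seats).
Remainders in descending order: P6 0.656, P2 0.544, P3 0.525, P1 0.501, P4 0.456, P5 0.317.
Largest remainders: P6, P2, P3 receive the extra seats.
P1 receives 4.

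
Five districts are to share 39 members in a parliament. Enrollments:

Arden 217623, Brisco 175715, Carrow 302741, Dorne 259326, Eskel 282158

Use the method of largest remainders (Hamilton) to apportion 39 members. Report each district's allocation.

Arden 7, Brisco 5, Carrow 10, Dorne 8, Eskel 9

Total 1237563; standard divisor 1237563/39 ≈ 31732.385.
Standard quotas: Arden 6.8581, Brisco 5.5374, Carrow 9.5404, Dorne 8.1723, Eskel 8.8918.
Lower quotas: Arden 6, Brisco 5, Carrow 9, Dorne 8, Eskel 8 (sum 36, leaving 3 seats).
Remainders in descending order: Eskel 0.8918, Arden 0.8581, Carrow 0.5404, Brisco 0.5374, Dorne 0.1723.
The surplus seats go to Eskel, Arden, Carrow.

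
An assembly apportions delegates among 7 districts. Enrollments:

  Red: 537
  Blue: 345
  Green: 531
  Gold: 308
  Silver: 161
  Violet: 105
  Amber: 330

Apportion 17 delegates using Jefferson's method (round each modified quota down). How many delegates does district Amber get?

Standard divisor 2317/17 ≈ 136.294; standard quotas: Red 3.940, Blue 2.531, Green 3.896, Gold 2.260, Silver 1.181, Violet 0.770, Amber 2.421.
Rounding down gives 3, 2, 3, 2, 1, 0, 2 = 13 seats, so the divisor must be adjusted.
With modified divisor 109: modified quotas Red 4.927, Blue 3.165, Green 4.872, Gold 2.826, Silver 1.477, Violet 0.963, Amber 3.028.
Rounding down: Red 4, Blue 3, Green 4, Gold 2, Silver 1, Violet 0, Amber 3 (total 17).
Amber receives 3.

3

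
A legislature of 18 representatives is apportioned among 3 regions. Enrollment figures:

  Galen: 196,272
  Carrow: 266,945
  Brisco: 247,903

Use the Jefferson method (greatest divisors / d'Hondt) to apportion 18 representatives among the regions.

Galen: 5, Carrow: 7, Brisco: 6

Standard divisor 711120/18 ≈ 39506.667; standard quotas: Galen 4.968, Carrow 6.757, Brisco 6.275.
Rounding down gives 4, 6, 6 = 16 seats, so the divisor must be adjusted.
With modified divisor 36800: modified quotas Galen 5.333, Carrow 7.254, Brisco 6.736.
Rounding down: Galen 5, Carrow 7, Brisco 6 (total 18).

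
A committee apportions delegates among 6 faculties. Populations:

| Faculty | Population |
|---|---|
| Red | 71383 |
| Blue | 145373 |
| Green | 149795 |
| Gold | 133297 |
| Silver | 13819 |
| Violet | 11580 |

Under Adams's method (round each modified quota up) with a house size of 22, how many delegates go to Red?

3

Standard divisor 525247/22 ≈ 23874.864; standard quotas: Red 2.990, Blue 6.089, Green 6.274, Gold 5.583, Silver 0.579, Violet 0.485.
Rounding up gives 3, 7, 7, 6, 1, 1 = 25 seats, so the divisor must be adjusted.
With modified divisor 27900: modified quotas Red 2.559, Blue 5.211, Green 5.369, Gold 4.778, Silver 0.495, Violet 0.415.
Rounding up: Red 3, Blue 6, Green 6, Gold 5, Silver 1, Violet 1 (total 22).
Red receives 3.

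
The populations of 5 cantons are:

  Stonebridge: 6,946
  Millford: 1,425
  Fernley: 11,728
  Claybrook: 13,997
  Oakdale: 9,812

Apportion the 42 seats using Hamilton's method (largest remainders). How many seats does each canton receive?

Stonebridge=7, Millford=1, Fernley=11, Claybrook=14, Oakdale=9

The standard divisor is 43908/42 ≈ 1045.429.
Standard quotas: Stonebridge 6.6442, Millford 1.3631, Fernley 11.2184, Claybrook 13.3888, Oakdale 9.3856.
Lower quotas: Stonebridge 6, Millford 1, Fernley 11, Claybrook 13, Oakdale 9 (sum 40, leaving 2 seats).
Remainders in descending order: Stonebridge 0.6442, Claybrook 0.3888, Oakdale 0.3856, Millford 0.3631, Fernley 0.2184.
The surplus seats go to Stonebridge, Claybrook.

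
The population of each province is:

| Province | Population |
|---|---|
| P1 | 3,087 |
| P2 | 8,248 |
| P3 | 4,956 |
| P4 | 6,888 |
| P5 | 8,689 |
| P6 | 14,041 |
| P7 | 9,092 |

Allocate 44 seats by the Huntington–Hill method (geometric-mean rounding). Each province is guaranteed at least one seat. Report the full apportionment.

P1 3, P2 7, P3 4, P4 5, P5 7, P6 11, P7 7

With divisor 1259: modified quotas P1 2.452, P2 6.551, P3 3.936, P4 5.471, P5 6.902, P6 11.153, P7 7.222.
Geometric-mean thresholds: P1 √(2·3)=2.449, P2 √(6·7)=6.481, P3 √(3·4)=3.464, P4 √(5·6)=5.477, P5 √(6·7)=6.481, P6 √(11·12)=11.489, P7 √(7·8)=7.483.
Each quota rounded against its threshold gives P1 3, P2 7, P3 4, P4 5, P5 7, P6 11, P7 7 (total 44).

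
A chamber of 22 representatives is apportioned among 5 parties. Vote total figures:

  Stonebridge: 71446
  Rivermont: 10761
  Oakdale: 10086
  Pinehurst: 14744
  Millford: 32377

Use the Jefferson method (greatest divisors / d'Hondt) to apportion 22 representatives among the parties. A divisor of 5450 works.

With modified divisor 5450: modified quotas Stonebridge 13.109, Rivermont 1.974, Oakdale 1.851, Pinehurst 2.705, Millford 5.941.
Rounding down: Stonebridge 13, Rivermont 1, Oakdale 1, Pinehurst 2, Millford 5 (total 22).

Stonebridge 13, Rivermont 1, Oakdale 1, Pinehurst 2, Millford 5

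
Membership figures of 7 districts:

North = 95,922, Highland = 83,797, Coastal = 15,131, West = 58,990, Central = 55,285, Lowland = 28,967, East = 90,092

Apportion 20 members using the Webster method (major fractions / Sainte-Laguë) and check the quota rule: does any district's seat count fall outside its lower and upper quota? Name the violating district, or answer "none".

none

Standard quotas: North 4.480, Highland 3.914, Coastal 0.707, West 2.755, Central 2.582, Lowland 1.353, East 4.208.
Webster allocation: North 4, Highland 4, Coastal 1, West 3, Central 3, Lowland 1, East 4.
Every allocation lies between the lower and upper quota.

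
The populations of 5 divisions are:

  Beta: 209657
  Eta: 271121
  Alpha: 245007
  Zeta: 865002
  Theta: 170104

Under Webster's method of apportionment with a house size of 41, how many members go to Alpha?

6

Standard divisor 1760891/41 ≈ 42948.561; standard quotas: Beta 4.882, Eta 6.313, Alpha 5.705, Zeta 20.140, Theta 3.961.
Rounding to the nearest integer gives Beta 5, Eta 6, Alpha 6, Zeta 20, Theta 4 — total 41, matching the house size, so no adjustment is needed.
Alpha receives 6.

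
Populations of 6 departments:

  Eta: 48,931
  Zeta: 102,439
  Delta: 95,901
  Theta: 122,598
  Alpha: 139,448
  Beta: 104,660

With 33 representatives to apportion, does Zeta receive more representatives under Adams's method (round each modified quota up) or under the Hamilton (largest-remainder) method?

Adams

Adams: Eta 3, Zeta 6, Delta 5, Theta 6, Alpha 7, Beta 6.
Hamilton: Eta 3, Zeta 5, Delta 5, Theta 7, Alpha 7, Beta 6.
Zeta gets 6 under Adams and 5 under Hamilton.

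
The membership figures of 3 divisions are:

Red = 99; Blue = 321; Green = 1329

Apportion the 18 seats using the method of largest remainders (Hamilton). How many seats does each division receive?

The standard divisor is 1749/18 ≈ 97.167.
Standard quotas: Red 1.019, Blue 3.304, Green 13.678.
Lower quotas: Red 1, Blue 3, Green 13 (sum 17, leaving 1 seat).
Remainders in descending order: Green 0.678, Blue 0.304, Red 0.019.
The surplus seat goes to Green.

Red 1, Blue 3, Green 14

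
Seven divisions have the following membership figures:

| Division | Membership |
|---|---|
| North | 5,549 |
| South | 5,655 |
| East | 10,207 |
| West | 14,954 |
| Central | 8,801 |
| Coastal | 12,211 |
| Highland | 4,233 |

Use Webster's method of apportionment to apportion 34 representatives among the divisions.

Standard divisor 61610/34 ≈ 1812.059; standard quotas: North 3.062, South 3.121, East 5.633, West 8.252, Central 4.857, Coastal 6.739, Highland 2.336.
Rounding to the nearest integer gives North 3, South 3, East 6, West 8, Central 5, Coastal 7, Highland 2 — total 34, matching the house size, so no adjustment is needed.

North=3, South=3, East=6, West=8, Central=5, Coastal=7, Highland=2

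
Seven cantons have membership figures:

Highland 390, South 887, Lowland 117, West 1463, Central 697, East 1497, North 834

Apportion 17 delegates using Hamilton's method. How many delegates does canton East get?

Standard divisor: 5885 ÷ 17 ≈ 346.176.
Standard quotas: Highland 1.127, South 2.562, Lowland 0.338, West 4.226, Central 2.013, East 4.324, North 2.409.
Lower quotas: Highland 1, South 2, Lowland 0, West 4, Central 2, East 4, North 2 (sum 15, leaving 2 seats).
Remainders in descending order: South 0.562, North 0.409, Lowland 0.338, East 0.324, West 0.226, Highland 0.127, Central 0.013.
Largest remainders: South, North receive the extra seats.
East receives 4.

4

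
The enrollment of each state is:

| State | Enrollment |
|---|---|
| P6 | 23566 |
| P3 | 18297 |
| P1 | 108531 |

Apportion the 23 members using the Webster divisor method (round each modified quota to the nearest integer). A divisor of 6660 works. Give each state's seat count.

P6 4; P3 3; P1 16

With modified divisor 6660: modified quotas P6 3.538, P3 2.747, P1 16.296.
Rounding to the nearest integer: P6 4, P3 3, P1 16 (total 23).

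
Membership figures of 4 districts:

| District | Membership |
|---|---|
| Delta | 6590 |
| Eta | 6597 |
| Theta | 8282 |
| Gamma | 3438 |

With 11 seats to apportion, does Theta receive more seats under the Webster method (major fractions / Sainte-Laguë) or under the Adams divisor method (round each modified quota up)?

Webster

Webster: Delta 3, Eta 3, Theta 4, Gamma 1.
Adams: Delta 3, Eta 3, Theta 3, Gamma 2.
Theta gets 4 under Webster and 3 under Adams.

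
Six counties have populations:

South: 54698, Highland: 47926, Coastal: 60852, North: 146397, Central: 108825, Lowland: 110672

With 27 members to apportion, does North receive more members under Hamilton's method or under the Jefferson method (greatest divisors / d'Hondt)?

Hamilton: South 3, Highland 2, Coastal 3, North 7, Central 6, Lowland 6.
Jefferson: South 3, Highland 2, Coastal 3, North 8, Central 5, Lowland 6.
North gets 7 under Hamilton and 8 under Jefferson.

Jefferson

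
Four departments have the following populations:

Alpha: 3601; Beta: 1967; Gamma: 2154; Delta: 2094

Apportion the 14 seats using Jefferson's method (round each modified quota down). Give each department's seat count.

Standard divisor 9816/14 ≈ 701.143; standard quotas: Alpha 5.136, Beta 2.805, Gamma 3.072, Delta 2.987.
Rounding down gives 5, 2, 3, 2 = 12 seats, so the divisor must be adjusted.
With modified divisor 630: modified quotas Alpha 5.716, Beta 3.122, Gamma 3.419, Delta 3.324.
Rounding down: Alpha 5, Beta 3, Gamma 3, Delta 3 (total 14).

Alpha 5, Beta 3, Gamma 3, Delta 3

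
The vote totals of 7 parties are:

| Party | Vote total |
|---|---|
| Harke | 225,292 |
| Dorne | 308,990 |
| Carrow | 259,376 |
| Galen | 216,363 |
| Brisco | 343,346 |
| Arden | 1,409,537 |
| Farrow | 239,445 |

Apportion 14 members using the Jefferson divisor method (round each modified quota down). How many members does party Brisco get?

Standard divisor 3002349/14 ≈ 214453.5; standard quotas: Harke 1.051, Dorne 1.441, Carrow 1.209, Galen 1.009, Brisco 1.601, Arden 6.573, Farrow 1.117.
Rounding down gives 1, 1, 1, 1, 1, 6, 1 = 12 seats, so the divisor must be adjusted.
With modified divisor 173900: modified quotas Harke 1.296, Dorne 1.777, Carrow 1.492, Galen 1.244, Brisco 1.974, Arden 8.105, Farrow 1.377.
Rounding down: Harke 1, Dorne 1, Carrow 1, Galen 1, Brisco 1, Arden 8, Farrow 1 (total 14).
Brisco receives 1.

1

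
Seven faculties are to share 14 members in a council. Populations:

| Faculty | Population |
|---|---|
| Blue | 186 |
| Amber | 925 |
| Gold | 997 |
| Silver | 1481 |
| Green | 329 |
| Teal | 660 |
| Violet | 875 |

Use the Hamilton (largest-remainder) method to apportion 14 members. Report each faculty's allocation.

Standard divisor: 5453 ÷ 14 ≈ 389.5.
Standard quotas: Blue 0.478, Amber 2.375, Gold 2.560, Silver 3.802, Green 0.845, Teal 1.694, Violet 2.246.
Lower quotas: Blue 0, Amber 2, Gold 2, Silver 3, Green 0, Teal 1, Violet 2 (sum 10, leaving 4 seats).
Remainders in descending order: Green 0.845, Silver 0.802, Teal 0.694, Gold 0.560, Blue 0.478, Amber 0.375, Violet 0.246.
Largest remainders: Green, Silver, Teal, Gold receive the extra seats.

Blue=0; Amber=2; Gold=3; Silver=4; Green=1; Teal=2; Violet=2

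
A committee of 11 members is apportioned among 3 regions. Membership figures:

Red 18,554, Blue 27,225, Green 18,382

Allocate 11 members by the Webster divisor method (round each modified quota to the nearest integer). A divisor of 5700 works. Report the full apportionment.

With modified divisor 5700: modified quotas Red 3.255, Blue 4.776, Green 3.225.
Rounding to the nearest integer: Red 3, Blue 5, Green 3 (total 11).

Red 3, Blue 5, Green 3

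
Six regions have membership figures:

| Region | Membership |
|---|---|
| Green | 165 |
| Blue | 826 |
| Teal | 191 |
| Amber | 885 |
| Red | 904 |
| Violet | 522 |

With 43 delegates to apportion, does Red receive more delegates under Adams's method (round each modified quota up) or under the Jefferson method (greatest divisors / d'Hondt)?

Jefferson

Adams: Green 2, Blue 10, Teal 3, Amber 11, Red 11, Violet 6.
Jefferson: Green 2, Blue 10, Teal 2, Amber 11, Red 12, Violet 6.
Red gets 11 under Adams and 12 under Jefferson.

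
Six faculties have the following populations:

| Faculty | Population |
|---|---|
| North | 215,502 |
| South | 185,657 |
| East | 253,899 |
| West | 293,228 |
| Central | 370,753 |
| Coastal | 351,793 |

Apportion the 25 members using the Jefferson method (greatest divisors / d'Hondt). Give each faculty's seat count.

Standard divisor 1670832/25 ≈ 66833.28; standard quotas: North 3.224, South 2.778, East 3.799, West 4.387, Central 5.547, Coastal 5.264.
Rounding down gives 3, 2, 3, 4, 5, 5 = 22 seats, so the divisor must be adjusted.
With modified divisor 60200: modified quotas North 3.580, South 3.084, East 4.218, West 4.871, Central 6.159, Coastal 5.844.
Rounding down: North 3, South 3, East 4, West 4, Central 6, Coastal 5 (total 25).

North 3, South 3, East 4, West 4, Central 6, Coastal 5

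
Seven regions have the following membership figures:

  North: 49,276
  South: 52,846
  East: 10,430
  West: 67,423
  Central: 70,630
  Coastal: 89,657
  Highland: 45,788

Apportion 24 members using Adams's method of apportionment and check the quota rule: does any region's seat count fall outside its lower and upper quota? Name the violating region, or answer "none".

Standard quotas: North 3.063, South 3.285, East 0.648, West 4.192, Central 4.391, Coastal 5.574, Highland 2.847.
Adams allocation: North 3, South 3, East 1, West 4, Central 4, Coastal 6, Highland 3.
Every allocation lies between the lower and upper quota.

none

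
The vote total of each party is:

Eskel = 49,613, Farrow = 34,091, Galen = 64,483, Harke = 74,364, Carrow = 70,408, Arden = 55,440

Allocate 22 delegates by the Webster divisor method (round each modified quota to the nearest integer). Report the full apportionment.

Eskel: 3; Farrow: 2; Galen: 4; Harke: 5; Carrow: 4; Arden: 4

Standard divisor 348399/22 ≈ 15836.318; standard quotas: Eskel 3.133, Farrow 2.153, Galen 4.072, Harke 4.696, Carrow 4.446, Arden 3.501.
Rounding to the nearest integer gives Eskel 3, Farrow 2, Galen 4, Harke 5, Carrow 4, Arden 4 — total 22, matching the house size, so no adjustment is needed.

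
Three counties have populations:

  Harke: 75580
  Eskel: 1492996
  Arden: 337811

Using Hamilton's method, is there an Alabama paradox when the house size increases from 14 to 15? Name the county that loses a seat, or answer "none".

Harke

At 14 seats: Harke 1, Eskel 11, Arden 2.
At 15 seats: Harke 0, Eskel 12, Arden 3.
Harke drops from 1 to 0.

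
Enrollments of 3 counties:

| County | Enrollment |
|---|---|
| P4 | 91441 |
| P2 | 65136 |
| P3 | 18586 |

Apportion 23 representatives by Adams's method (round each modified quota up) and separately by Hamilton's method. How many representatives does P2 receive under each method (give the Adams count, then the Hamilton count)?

Adams: P4 12, P2 8, P3 3.
Hamilton: P4 12, P2 9, P3 2.
P2 gets 8 under Adams and 9 under Hamilton.

8 and 9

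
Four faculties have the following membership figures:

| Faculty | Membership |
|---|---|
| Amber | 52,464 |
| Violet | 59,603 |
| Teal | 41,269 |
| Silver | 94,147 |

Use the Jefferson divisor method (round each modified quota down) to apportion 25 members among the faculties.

Amber 5; Violet 6; Teal 4; Silver 10

Standard divisor 247483/25 ≈ 9899.32; standard quotas: Amber 5.300, Violet 6.021, Teal 4.169, Silver 9.510.
Rounding down gives 5, 6, 4, 9 = 24 seats, so the divisor must be adjusted.
With modified divisor 9100: modified quotas Amber 5.765, Violet 6.550, Teal 4.535, Silver 10.346.
Rounding down: Amber 5, Violet 6, Teal 4, Silver 10 (total 25).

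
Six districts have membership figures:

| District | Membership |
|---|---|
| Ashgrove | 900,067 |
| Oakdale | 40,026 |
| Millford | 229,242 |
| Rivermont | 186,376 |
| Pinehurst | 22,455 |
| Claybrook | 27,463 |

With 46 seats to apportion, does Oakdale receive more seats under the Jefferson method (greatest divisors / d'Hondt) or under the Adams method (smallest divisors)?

Adams

Jefferson: Ashgrove 31, Oakdale 1, Millford 8, Rivermont 6, Pinehurst 0, Claybrook 0.
Adams: Ashgrove 28, Oakdale 2, Millford 8, Rivermont 6, Pinehurst 1, Claybrook 1.
Oakdale gets 1 under Jefferson and 2 under Adams.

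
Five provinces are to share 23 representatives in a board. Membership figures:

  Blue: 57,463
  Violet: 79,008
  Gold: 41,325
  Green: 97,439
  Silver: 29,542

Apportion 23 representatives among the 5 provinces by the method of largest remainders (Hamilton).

Blue: 4; Violet: 6; Gold: 3; Green: 8; Silver: 2

The standard divisor is 304777/23 ≈ 13251.174.
Standard quotas: Blue 4.3364, Violet 5.9623, Gold 3.1186, Green 7.3532, Silver 2.2294.
Lower quotas: Blue 4, Violet 5, Gold 3, Green 7, Silver 2 (sum 21, leaving 2 seats).
Remainders in descending order: Violet 0.9623, Green 0.3532, Blue 0.3364, Silver 0.2294, Gold 0.1186.
Largest remainders: Violet, Green receive the extra seats.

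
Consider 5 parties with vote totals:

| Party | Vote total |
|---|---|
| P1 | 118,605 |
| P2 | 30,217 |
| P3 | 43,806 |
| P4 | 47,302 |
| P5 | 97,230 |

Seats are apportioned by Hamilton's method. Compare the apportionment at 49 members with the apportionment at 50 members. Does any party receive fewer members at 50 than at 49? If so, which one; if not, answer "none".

At 49 seats: P1 17, P2 5, P3 6, P4 7, P5 14.
At 50 seats: P1 18, P2 4, P3 7, P4 7, P5 14.
P2 drops from 5 to 4.

P2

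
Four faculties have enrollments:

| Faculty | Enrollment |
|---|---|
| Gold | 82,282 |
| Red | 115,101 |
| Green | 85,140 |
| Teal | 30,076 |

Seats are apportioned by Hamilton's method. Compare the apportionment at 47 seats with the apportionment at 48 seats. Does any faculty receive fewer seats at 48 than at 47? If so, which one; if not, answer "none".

At 47 seats: Gold 12, Red 17, Green 13, Teal 5.
At 48 seats: Gold 13, Red 18, Green 13, Teal 4.
Teal drops from 5 to 4.

Teal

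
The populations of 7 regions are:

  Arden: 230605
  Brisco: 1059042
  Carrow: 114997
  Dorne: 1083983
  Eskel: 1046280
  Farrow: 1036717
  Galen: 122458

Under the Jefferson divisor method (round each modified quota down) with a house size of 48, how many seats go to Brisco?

Standard divisor 4694082/48 ≈ 97793.375; standard quotas: Arden 2.358, Brisco 10.829, Carrow 1.176, Dorne 11.084, Eskel 10.699, Farrow 10.601, Galen 1.252.
Rounding down gives 2, 10, 1, 11, 10, 10, 1 = 45 seats, so the divisor must be adjusted.
With modified divisor 92300: modified quotas Arden 2.498, Brisco 11.474, Carrow 1.246, Dorne 11.744, Eskel 11.336, Farrow 11.232, Galen 1.327.
Rounding down: Arden 2, Brisco 11, Carrow 1, Dorne 11, Eskel 11, Farrow 11, Galen 1 (total 48).
Brisco receives 11.

11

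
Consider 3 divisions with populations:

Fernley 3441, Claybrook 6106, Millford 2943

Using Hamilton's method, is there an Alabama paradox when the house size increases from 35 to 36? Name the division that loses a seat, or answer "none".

none

At 35 seats: Fernley 10, Claybrook 17, Millford 8.
At 36 seats: Fernley 10, Claybrook 18, Millford 8.
No division's allocation decreased.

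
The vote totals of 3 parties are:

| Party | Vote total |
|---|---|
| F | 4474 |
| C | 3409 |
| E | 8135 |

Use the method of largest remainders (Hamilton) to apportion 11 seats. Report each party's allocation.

F 3, C 2, E 6

The standard divisor is 16018/11 ≈ 1456.182.
Standard quotas: F 3.0724, C 2.3411, E 5.5865.
Lower quotas: F 3, C 2, E 5 (sum 10, leaving 1 seat).
Remainders in descending order: E 0.5865, C 0.3411, F 0.0724.
Largest remainder: E receives the extra seat.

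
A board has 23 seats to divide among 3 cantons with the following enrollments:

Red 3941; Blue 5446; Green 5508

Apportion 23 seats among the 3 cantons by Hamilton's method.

Red 6; Blue 8; Green 9

Standard divisor: 14895 ÷ 23 ≈ 647.609.
Standard quotas: Red 6.0855, Blue 8.4094, Green 8.5051.
Lower quotas: Red 6, Blue 8, Green 8 (sum 22, leaving 1 seat).
Remainders in descending order: Green 0.5051, Blue 0.4094, Red 0.0855.
Largest remainder: Green receives the extra seat.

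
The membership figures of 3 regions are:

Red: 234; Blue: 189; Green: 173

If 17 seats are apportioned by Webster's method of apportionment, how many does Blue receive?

Standard divisor 596/17 ≈ 35.059; standard quotas: Red 6.674, Blue 5.391, Green 4.935.
Rounding to the nearest integer gives Red 7, Blue 5, Green 5 — total 17, matching the house size, so no adjustment is needed.
Blue receives 5.

5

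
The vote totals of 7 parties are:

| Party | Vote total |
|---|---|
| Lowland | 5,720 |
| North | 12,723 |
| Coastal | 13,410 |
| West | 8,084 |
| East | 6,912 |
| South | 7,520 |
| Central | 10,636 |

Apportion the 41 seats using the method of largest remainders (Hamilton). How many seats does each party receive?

Lowland=4; North=8; Coastal=8; West=5; East=4; South=5; Central=7

Standard divisor: 65005 ÷ 41 ≈ 1585.488.
Standard quotas: Lowland 3.6077, North 8.0247, Coastal 8.4580, West 5.0987, East 4.3595, South 4.7430, Central 6.7083.
Lower quotas: Lowland 3, North 8, Coastal 8, West 5, East 4, South 4, Central 6 (sum 38, leaving 3 seats).
Remainders in descending order: South 0.7430, Central 0.7083, Lowland 0.6077, Coastal 0.4580, East 0.3595, West 0.0987, North 0.0247.
The surplus seats go to South, Central, Lowland.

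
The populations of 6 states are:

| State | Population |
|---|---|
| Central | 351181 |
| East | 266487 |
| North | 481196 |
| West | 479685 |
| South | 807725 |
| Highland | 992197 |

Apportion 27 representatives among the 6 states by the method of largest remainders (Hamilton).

The standard divisor is 3378471/27 ≈ 125128.556.
Standard quotas: Central 2.8066, East 2.1297, North 3.8456, West 3.8335, South 6.4552, Highland 7.9294.
Lower quotas: Central 2, East 2, North 3, West 3, South 6, Highland 7 (sum 23, leaving 4 seats).
Remainders in descending order: Highland 0.9294, North 0.8456, West 0.8335, Central 0.8066, South 0.4552, East 0.1297.
Largest remainders: Highland, North, West, Central receive the extra seats.

Central: 3, East: 2, North: 4, West: 4, South: 6, Highland: 8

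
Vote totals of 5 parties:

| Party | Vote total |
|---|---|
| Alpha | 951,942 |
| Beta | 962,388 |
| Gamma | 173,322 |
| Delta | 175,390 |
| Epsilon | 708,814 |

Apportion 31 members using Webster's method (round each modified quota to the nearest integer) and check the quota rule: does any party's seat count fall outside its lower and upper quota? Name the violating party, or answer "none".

none

Standard quotas: Alpha 9.930, Beta 10.039, Gamma 1.808, Delta 1.830, Epsilon 7.394.
Webster allocation: Alpha 10, Beta 10, Gamma 2, Delta 2, Epsilon 7.
Every allocation lies between the lower and upper quota.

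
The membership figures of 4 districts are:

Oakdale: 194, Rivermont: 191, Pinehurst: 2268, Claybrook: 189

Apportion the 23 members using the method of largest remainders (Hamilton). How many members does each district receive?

Standard divisor: 2842 ÷ 23 ≈ 123.565.
Standard quotas: Oakdale 1.570, Rivermont 1.546, Pinehurst 18.355, Claybrook 1.530.
Lower quotas: Oakdale 1, Rivermont 1, Pinehurst 18, Claybrook 1 (sum 21, leaving 2 seats).
Remainders in descending order: Oakdale 0.570, Rivermont 0.546, Claybrook 0.530, Pinehurst 0.355.
Largest remainders: Oakdale, Rivermont receive the extra seats.

Oakdale=2, Rivermont=2, Pinehurst=18, Claybrook=1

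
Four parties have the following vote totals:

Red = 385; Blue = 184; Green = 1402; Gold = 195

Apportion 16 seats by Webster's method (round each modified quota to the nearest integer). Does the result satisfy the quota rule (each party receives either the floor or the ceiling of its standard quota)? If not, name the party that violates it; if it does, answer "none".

none

Standard quotas: Red 2.844, Blue 1.359, Green 10.356, Gold 1.440.
Webster allocation: Red 3, Blue 1, Green 11, Gold 1.
Every allocation lies between the lower and upper quota.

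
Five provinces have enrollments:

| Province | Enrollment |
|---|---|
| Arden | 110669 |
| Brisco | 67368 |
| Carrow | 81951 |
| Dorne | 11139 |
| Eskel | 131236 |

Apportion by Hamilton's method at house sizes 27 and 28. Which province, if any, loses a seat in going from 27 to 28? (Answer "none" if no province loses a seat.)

Brisco

At 27 seats: Arden 7, Brisco 5, Carrow 5, Dorne 1, Eskel 9.
At 28 seats: Arden 8, Brisco 4, Carrow 6, Dorne 1, Eskel 9.
Brisco drops from 5 to 4.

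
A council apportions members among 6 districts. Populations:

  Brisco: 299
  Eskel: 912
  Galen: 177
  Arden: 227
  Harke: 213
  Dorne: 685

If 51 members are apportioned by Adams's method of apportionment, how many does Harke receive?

Standard divisor 2513/51 ≈ 49.275; standard quotas: Brisco 6.068, Eskel 18.509, Galen 3.592, Arden 4.607, Harke 4.323, Dorne 13.902.
Rounding up gives 7, 19, 4, 5, 5, 14 = 54 seats, so the divisor must be adjusted.
With modified divisor 52.97: modified quotas Brisco 5.645, Eskel 17.217, Galen 3.342, Arden 4.285, Harke 4.021, Dorne 12.932.
Rounding up: Brisco 6, Eskel 18, Galen 4, Arden 5, Harke 5, Dorne 13 (total 51).
Harke receives 5.

5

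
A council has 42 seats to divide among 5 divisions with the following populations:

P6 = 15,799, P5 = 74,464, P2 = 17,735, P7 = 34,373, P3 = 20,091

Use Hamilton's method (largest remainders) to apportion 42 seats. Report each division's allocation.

P6: 4, P5: 19, P2: 5, P7: 9, P3: 5

Standard divisor: 162462 ÷ 42 ≈ 3868.143.
Standard quotas: P6 4.0844, P5 19.2506, P2 4.5849, P7 8.8862, P3 5.1940.
Lower quotas: P6 4, P5 19, P2 4, P7 8, P3 5 (sum 40, leaving 2 seats).
Remainders in descending order: P7 0.8862, P2 0.5849, P5 0.2506, P3 0.1940, P6 0.0844.
Largest remainders: P7, P2 receive the extra seats.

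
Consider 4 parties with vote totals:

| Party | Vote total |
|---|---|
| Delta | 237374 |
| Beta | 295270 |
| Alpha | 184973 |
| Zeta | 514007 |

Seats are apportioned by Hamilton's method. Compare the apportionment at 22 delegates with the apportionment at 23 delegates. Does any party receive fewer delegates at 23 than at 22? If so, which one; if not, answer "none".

Alpha

At 22 seats: Delta 4, Beta 5, Alpha 4, Zeta 9.
At 23 seats: Delta 4, Beta 6, Alpha 3, Zeta 10.
Alpha drops from 4 to 3.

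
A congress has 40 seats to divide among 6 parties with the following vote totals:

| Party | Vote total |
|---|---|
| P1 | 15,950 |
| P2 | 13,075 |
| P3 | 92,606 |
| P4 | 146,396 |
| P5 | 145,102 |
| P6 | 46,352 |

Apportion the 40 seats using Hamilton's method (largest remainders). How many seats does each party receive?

Standard divisor: 459481 ÷ 40 ≈ 11487.025.
Standard quotas: P1 1.3885, P2 1.1382, P3 8.0618, P4 12.7445, P5 12.6318, P6 4.0352.
Lower quotas: P1 1, P2 1, P3 8, P4 12, P5 12, P6 4 (sum 38, leaving 2 seats).
Remainders in descending order: P4 0.7445, P5 0.6318, P1 0.3885, P2 0.1382, P3 0.0618, P6 0.0352.
The surplus seats go to P4, P5.

P1 1, P2 1, P3 8, P4 13, P5 13, P6 4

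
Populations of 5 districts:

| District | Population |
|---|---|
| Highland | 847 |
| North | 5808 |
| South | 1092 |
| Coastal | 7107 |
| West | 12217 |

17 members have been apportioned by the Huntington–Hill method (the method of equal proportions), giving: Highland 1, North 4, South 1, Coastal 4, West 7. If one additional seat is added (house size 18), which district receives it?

West

Priority for the next seat is population ÷ (√(s·(s+1))).
Priorities: Highland 598.919, North 1298.708, South 772.161, Coastal 1589.174, West 1632.565.
Highest priority: West.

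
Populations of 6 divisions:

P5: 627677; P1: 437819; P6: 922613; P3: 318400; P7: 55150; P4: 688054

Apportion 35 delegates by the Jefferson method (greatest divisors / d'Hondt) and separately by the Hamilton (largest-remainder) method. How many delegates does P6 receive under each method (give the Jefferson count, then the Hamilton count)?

Jefferson: P5 7, P1 5, P6 11, P3 4, P7 0, P4 8.
Hamilton: P5 7, P1 5, P6 10, P3 4, P7 1, P4 8.
P6 gets 11 under Jefferson and 10 under Hamilton.

11 and 10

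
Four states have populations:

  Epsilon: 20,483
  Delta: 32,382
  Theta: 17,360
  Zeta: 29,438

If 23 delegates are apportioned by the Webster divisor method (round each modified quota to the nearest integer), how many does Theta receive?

Standard divisor 99663/23 ≈ 4333.174; standard quotas: Epsilon 4.727, Delta 7.473, Theta 4.006, Zeta 6.794.
Rounding to the nearest integer gives Epsilon 5, Delta 7, Theta 4, Zeta 7 — total 23, matching the house size, so no adjustment is needed.
Theta receives 4.

4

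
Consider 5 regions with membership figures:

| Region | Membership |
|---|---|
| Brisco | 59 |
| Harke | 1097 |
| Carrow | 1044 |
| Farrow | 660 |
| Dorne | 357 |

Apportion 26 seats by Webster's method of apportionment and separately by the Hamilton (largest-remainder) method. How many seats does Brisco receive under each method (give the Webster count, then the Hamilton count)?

Webster: Brisco 0, Harke 9, Carrow 9, Farrow 5, Dorne 3.
Hamilton: Brisco 1, Harke 9, Carrow 8, Farrow 5, Dorne 3.
Brisco gets 0 under Webster and 1 under Hamilton.

0 and 1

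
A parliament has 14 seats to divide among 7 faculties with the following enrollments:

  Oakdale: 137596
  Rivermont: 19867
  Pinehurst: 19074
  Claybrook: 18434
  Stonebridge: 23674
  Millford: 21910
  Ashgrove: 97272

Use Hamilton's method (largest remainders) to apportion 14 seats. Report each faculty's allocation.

The standard divisor is 337827/14 ≈ 24130.5.
Standard quotas: Oakdale 5.7022, Rivermont 0.8233, Pinehurst 0.7905, Claybrook 0.7639, Stonebridge 0.9811, Millford 0.9080, Ashgrove 4.0311.
Lower quotas: Oakdale 5, Rivermont 0, Pinehurst 0, Claybrook 0, Stonebridge 0, Millford 0, Ashgrove 4 (sum 9, leaving 5 seats).
Remainders in descending order: Stonebridge 0.9811, Millford 0.9080, Rivermont 0.8233, Pinehurst 0.7905, Claybrook 0.7639, Oakdale 0.7022, Ashgrove 0.0311.
The surplus seats go to Stonebridge, Millford, Rivermont, Pinehurst, Claybrook.

Oakdale: 5, Rivermont: 1, Pinehurst: 1, Claybrook: 1, Stonebridge: 1, Millford: 1, Ashgrove: 4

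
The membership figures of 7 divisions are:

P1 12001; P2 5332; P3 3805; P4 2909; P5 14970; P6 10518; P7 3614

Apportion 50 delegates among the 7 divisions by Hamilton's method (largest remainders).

Total 53149; standard divisor 53149/50 ≈ 1062.98.
Standard quotas: P1 11.2900, P2 5.0161, P3 3.5796, P4 2.7366, P5 14.0830, P6 9.8948, P7 3.3999.
Lower quotas: P1 11, P2 5, P3 3, P4 2, P5 14, P6 9, P7 3 (sum 47, leaving 3 seats).
Remainders in descending order: P6 0.8948, P4 0.7366, P3 0.5796, P7 0.3999, P1 0.2900, P5 0.0830, P2 0.0161.
Largest remainders: P6, P4, P3 receive the extra seats.

P1 11, P2 5, P3 4, P4 3, P5 14, P6 10, P7 3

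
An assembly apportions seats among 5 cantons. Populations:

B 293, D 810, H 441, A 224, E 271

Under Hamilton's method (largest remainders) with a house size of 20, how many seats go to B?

Standard divisor: 2039 ÷ 20 ≈ 101.95.
Standard quotas: B 2.874, D 7.945, H 4.326, A 2.197, E 2.658.
Lower quotas: B 2, D 7, H 4, A 2, E 2 (sum 17, leaving 3 seats).
Remainders in descending order: D 0.945, B 0.874, E 0.658, H 0.326, A 0.197.
The surplus seats go to D, B, E.
B receives 3.

3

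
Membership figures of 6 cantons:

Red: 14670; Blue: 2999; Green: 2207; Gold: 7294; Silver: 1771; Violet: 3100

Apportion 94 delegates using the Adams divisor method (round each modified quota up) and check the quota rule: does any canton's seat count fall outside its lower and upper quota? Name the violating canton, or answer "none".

Red

Standard quotas: Red 43.038, Blue 8.798, Green 6.475, Gold 21.399, Silver 5.196, Violet 9.095.
Adams allocation: Red 42, Blue 9, Green 7, Gold 21, Silver 6, Violet 9.
Red has quota 43.038 (lower 43, upper 44) but receives 42 — outside the quota interval.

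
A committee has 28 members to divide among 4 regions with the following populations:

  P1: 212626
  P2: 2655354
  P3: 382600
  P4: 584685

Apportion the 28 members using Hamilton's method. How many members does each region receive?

Total 3835265; standard divisor 3835265/28 ≈ 136973.75.
Standard quotas: P1 1.5523, P2 19.3859, P3 2.7932, P4 4.2686.
Lower quotas: P1 1, P2 19, P3 2, P4 4 (sum 26, leaving 2 seats).
Remainders in descending order: P3 0.7932, P1 0.5523, P2 0.3859, P4 0.2686.
The surplus seats go to P3, P1.

P1 2, P2 19, P3 3, P4 4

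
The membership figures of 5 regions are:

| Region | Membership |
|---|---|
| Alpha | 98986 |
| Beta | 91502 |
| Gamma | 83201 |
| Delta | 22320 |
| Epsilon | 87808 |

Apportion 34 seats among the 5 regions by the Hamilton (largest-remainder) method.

Standard divisor: 383817 ÷ 34 ≈ 11288.735.
Standard quotas: Alpha 8.7686, Beta 8.1056, Gamma 7.3703, Delta 1.9772, Epsilon 7.7784.
Lower quotas: Alpha 8, Beta 8, Gamma 7, Delta 1, Epsilon 7 (sum 31, leaving 3 seats).
Remainders in descending order: Delta 0.9772, Epsilon 0.7784, Alpha 0.7686, Gamma 0.3703, Beta 0.1056.
The surplus seats go to Delta, Epsilon, Alpha.

Alpha 9; Beta 8; Gamma 7; Delta 2; Epsilon 8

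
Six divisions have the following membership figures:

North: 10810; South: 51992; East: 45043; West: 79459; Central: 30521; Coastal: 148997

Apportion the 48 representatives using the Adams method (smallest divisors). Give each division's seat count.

North 2, South 7, East 6, West 10, Central 4, Coastal 19

Standard divisor 366822/48 ≈ 7642.125; standard quotas: North 1.415, South 6.803, East 5.894, West 10.398, Central 3.994, Coastal 19.497.
Rounding up gives 2, 7, 6, 11, 4, 20 = 50 seats, so the divisor must be adjusted.
With modified divisor 8100: modified quotas North 1.335, South 6.419, East 5.561, West 9.810, Central 3.768, Coastal 18.395.
Rounding up: North 2, South 7, East 6, West 10, Central 4, Coastal 19 (total 48).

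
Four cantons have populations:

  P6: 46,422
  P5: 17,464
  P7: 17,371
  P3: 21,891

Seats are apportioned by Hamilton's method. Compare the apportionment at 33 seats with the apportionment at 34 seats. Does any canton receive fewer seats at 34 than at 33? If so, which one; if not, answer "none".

At 33 seats: P6 15, P5 6, P7 5, P3 7.
At 34 seats: P6 15, P5 6, P7 6, P3 7.
No canton's allocation decreased.

none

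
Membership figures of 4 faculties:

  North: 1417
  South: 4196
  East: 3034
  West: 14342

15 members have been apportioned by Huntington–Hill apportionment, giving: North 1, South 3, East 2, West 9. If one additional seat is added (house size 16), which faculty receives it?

Priority for the next seat is population ÷ (√(s·(s+1))).
Priorities: North 1001.970, South 1211.281, East 1238.625, West 1511.780.
Highest priority: West.

West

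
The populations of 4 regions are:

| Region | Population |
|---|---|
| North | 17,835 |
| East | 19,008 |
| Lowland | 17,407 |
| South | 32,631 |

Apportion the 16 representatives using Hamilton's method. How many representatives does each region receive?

The standard divisor is 86881/16 ≈ 5430.062.
Standard quotas: North 3.2845, East 3.5005, Lowland 3.2057, South 6.0093.
Lower quotas: North 3, East 3, Lowland 3, South 6 (sum 15, leaving 1 seat).
Remainders in descending order: East 0.5005, North 0.2845, Lowland 0.2057, South 0.0093.
The surplus seat goes to East.

North 3, East 4, Lowland 3, South 6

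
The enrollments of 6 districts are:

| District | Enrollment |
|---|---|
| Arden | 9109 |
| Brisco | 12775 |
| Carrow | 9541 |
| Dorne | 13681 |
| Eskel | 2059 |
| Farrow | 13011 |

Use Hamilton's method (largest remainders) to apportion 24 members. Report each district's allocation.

Arden 4, Brisco 5, Carrow 4, Dorne 5, Eskel 1, Farrow 5

Total 60176; standard divisor 60176/24 ≈ 2507.333.
Standard quotas: Arden 3.6329, Brisco 5.0951, Carrow 3.8052, Dorne 5.4564, Eskel 0.8212, Farrow 5.1892.
Lower quotas: Arden 3, Brisco 5, Carrow 3, Dorne 5, Eskel 0, Farrow 5 (sum 21, leaving 3 seats).
Remainders in descending order: Eskel 0.8212, Carrow 0.8052, Arden 0.6329, Dorne 0.4564, Farrow 0.1892, Brisco 0.0951.
Largest remainders: Eskel, Carrow, Arden receive the extra seats.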